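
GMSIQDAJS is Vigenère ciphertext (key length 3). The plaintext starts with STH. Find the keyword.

OTL

Subtract each crib letter from the matching ciphertext letter (mod 26):
G(6)−S(18)=-12≡14 → O
M(12)−T(19)=-7≡19 → T
S(18)−H(7)=11 → L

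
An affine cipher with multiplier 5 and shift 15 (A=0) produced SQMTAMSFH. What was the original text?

LVPGXPLYO

The inverse of 5 mod 26 is 21, since 5·21=105≡1. Apply D(y)=21·(y−15) mod 26:
S(18): 21·(18−15)=63≡11 → L
Q(16): 21·(16−15)=21 → V
M(12): 21·(12−15)=-63≡15 → P
T(19): 21·(19−15)=84≡6 → G
A(0): 21·(0−15)=-315≡23 → X
M(12): 21·(12−15)=-63≡15 → P
S(18): 21·(18−15)=63≡11 → L
F(5): 21·(5−15)=-210≡24 → Y
H(7): 21·(7−15)=-168≡14 → O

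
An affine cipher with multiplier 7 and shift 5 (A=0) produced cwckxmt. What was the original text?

hvhxkbc

The inverse of 7 mod 26 is 15, since 7·15=105≡1. Apply D(y)=15·(y−5) mod 26:
c(2): 15·(2−5)=-45≡7 → h
w(22): 15·(22−5)=255≡21 → v
c(2): 15·(2−5)=-45≡7 → h
k(10): 15·(10−5)=75≡23 → x
x(23): 15·(23−5)=270≡10 → k
m(12): 15·(12−5)=105≡1 → b
t(19): 15·(19−5)=210≡2 → c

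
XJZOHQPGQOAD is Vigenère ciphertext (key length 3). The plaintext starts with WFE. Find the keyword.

BEV

Subtract each crib letter from the matching ciphertext letter (mod 26):
X(23)−W(22)=1 → B
J(9)−F(5)=4 → E
Z(25)−E(4)=21 → V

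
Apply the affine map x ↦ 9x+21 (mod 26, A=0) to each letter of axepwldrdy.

a(0): 9·0+21=21 → v
x(23): 9·23+21=228≡20 → u
e(4): 9·4+21=57≡5 → f
p(15): 9·15+21=156≡0 → a
w(22): 9·22+21=219≡11 → l
l(11): 9·11+21=120≡16 → q
d(3): 9·3+21=48≡22 → w
r(17): 9·17+21=174≡18 → s
d(3): 9·3+21=48≡22 → w
y(24): 9·24+21=237≡3 → d

vufalqwswd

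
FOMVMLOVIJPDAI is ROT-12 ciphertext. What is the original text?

TCAJAZCJWXDROW

F(5): 5−12=-7≡19 → T
O(14): 14−12=2 → C
M(12): 12−12=0 → A
V(21): 21−12=9 → J
M(12): 12−12=0 → A
L(11): 11−12=-1≡25 → Z
O(14): 14−12=2 → C
V(21): 21−12=9 → J
I(8): 8−12=-4≡22 → W
J(9): 9−12=-3≡23 → X
P(15): 15−12=3 → D
D(3): 3−12=-9≡17 → R
A(0): 0−12=-12≡14 → O
I(8): 8−12=-4≡22 → W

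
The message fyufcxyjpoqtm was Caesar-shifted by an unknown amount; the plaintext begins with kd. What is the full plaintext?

From the crib: f(5)−k(10)=-5≡21, so the shift is 21.
Subtract 21 from each ciphertext letter:
f(5): 5−21=-16≡10 → k
y(24): 24−21=3 → d
u(20): 20−21=-1≡25 → z
f(5): 5−21=-16≡10 → k
c(2): 2−21=-19≡7 → h
x(23): 23−21=2 → c
y(24): 24−21=3 → d
j(9): 9−21=-12≡14 → o
p(15): 15−21=-6≡20 → u
o(14): 14−21=-7≡19 → t
q(16): 16−21=-5≡21 → v
t(19): 19−21=-2≡24 → y
m(12): 12−21=-9≡17 → r

kdzkhcdoutvyr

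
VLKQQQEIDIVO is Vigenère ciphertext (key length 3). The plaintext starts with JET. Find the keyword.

Subtract each crib letter from the matching ciphertext letter (mod 26):
V(21)−J(9)=12 → M
L(11)−E(4)=7 → H
K(10)−T(19)=-9≡17 → R

MHR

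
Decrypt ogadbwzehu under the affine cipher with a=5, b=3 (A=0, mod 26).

The inverse of 5 mod 26 is 21, since 5·21=105≡1. Apply D(y)=21·(y−3) mod 26:
o(14): 21·(14−3)=231≡23 → x
g(6): 21·(6−3)=63≡11 → l
a(0): 21·(0−3)=-63≡15 → p
d(3): 21·(3−3)=0 → a
b(1): 21·(1−3)=-42≡10 → k
w(22): 21·(22−3)=399≡9 → j
z(25): 21·(25−3)=462≡20 → u
e(4): 21·(4−3)=21 → v
h(7): 21·(7−3)=84≡6 → g
u(20): 21·(20−3)=357≡19 → t

xlpakjuvgt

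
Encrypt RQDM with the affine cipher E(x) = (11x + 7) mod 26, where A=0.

R(17): 11·17+7=194≡12 → M
Q(16): 11·16+7=183≡1 → B
D(3): 11·3+7=40≡14 → O
M(12): 11·12+7=139≡9 → J

MBOJ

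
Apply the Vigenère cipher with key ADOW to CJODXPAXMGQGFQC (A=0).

Repeat the key across the message: ADOWADOWADOWADO
C(2)+A(0): 2 → C
J(9)+D(3): 12 → M
O(14)+O(14): 28≡2 → C
D(3)+W(22): 25 → Z
X(23)+A(0): 23 → X
P(15)+D(3): 18 → S
A(0)+O(14): 14 → O
X(23)+W(22): 45≡19 → T
M(12)+A(0): 12 → M
G(6)+D(3): 9 → J
Q(16)+O(14): 30≡4 → E
G(6)+W(22): 28≡2 → C
F(5)+A(0): 5 → F
Q(16)+D(3): 19 → T
C(2)+O(14): 16 → Q

CMCZXSOTMJECFTQ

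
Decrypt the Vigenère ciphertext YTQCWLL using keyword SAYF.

Repeat the key across the ciphertext: SAYFSAY
Y(24)−S(18): 6 → G
T(19)−A(0): 19 → T
Q(16)−Y(24): -8≡18 → S
C(2)−F(5): -3≡23 → X
W(22)−S(18): 4 → E
L(11)−A(0): 11 → L
L(11)−Y(24): -13≡13 → N

GTSXELN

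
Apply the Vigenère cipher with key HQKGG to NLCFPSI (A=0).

Repeat the key across the message: HQKGGHQ
N(13)+H(7): 20 → U
L(11)+Q(16): 27≡1 → B
C(2)+K(10): 12 → M
F(5)+G(6): 11 → L
P(15)+G(6): 21 → V
S(18)+H(7): 25 → Z
I(8)+Q(16): 24 → Y

UBMLVZY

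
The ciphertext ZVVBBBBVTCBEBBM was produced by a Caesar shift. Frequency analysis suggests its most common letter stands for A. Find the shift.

The most frequent ciphertext letter is B (appears 7 times).
B is position 1; A is position 0.
Shift = 1.

1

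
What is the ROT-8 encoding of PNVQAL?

XVDYIT

P(15): 15+8=23 → X
N(13): 13+8=21 → V
V(21): 21+8=29≡3 → D
Q(16): 16+8=24 → Y
A(0): 0+8=8 → I
L(11): 11+8=19 → T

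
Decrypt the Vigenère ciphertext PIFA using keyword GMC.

JWDU

Repeat the key across the ciphertext: GMCG
P(15)−G(6): 9 → J
I(8)−M(12): -4≡22 → W
F(5)−C(2): 3 → D
A(0)−G(6): -6≡20 → U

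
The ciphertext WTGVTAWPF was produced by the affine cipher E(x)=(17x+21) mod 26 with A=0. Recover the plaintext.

XGTAGLXSW

The inverse of 17 mod 26 is 23, since 17·23=391≡1. Apply D(y)=23·(y−21) mod 26:
W(22): 23·(22−21)=23 → X
T(19): 23·(19−21)=-46≡6 → G
G(6): 23·(6−21)=-345≡19 → T
V(21): 23·(21−21)=0 → A
T(19): 23·(19−21)=-46≡6 → G
A(0): 23·(0−21)=-483≡11 → L
W(22): 23·(22−21)=23 → X
P(15): 23·(15−21)=-138≡18 → S
F(5): 23·(5−21)=-368≡22 → W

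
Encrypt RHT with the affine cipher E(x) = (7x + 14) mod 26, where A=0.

DLR

R(17): 7·17+14=133≡3 → D
H(7): 7·7+14=63≡11 → L
T(19): 7·19+14=147≡17 → R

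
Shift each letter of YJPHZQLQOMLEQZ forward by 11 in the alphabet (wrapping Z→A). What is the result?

Y(24): 24+11=35≡9 → J
J(9): 9+11=20 → U
P(15): 15+11=26≡0 → A
H(7): 7+11=18 → S
Z(25): 25+11=36≡10 → K
Q(16): 16+11=27≡1 → B
L(11): 11+11=22 → W
Q(16): 16+11=27≡1 → B
O(14): 14+11=25 → Z
M(12): 12+11=23 → X
L(11): 11+11=22 → W
E(4): 4+11=15 → P
Q(16): 16+11=27≡1 → B
Z(25): 25+11=36≡10 → K

JUASKBWBZXWPBK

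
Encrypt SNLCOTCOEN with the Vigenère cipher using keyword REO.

JRZTSHTSSE

Repeat the key across the message: REOREOREOR
S(18)+R(17): 35≡9 → J
N(13)+E(4): 17 → R
L(11)+O(14): 25 → Z
C(2)+R(17): 19 → T
O(14)+E(4): 18 → S
T(19)+O(14): 33≡7 → H
C(2)+R(17): 19 → T
O(14)+E(4): 18 → S
E(4)+O(14): 18 → S
N(13)+R(17): 30≡4 → E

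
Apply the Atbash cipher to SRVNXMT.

S(18) → H(7)
R(17) → I(8)
V(21) → E(4)
N(13) → M(12)
X(23) → C(2)
M(12) → N(13)
T(19) → G(6)

HIEMCNG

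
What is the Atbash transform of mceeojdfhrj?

nxvvlqwusiq

m(12) → n(13)
c(2) → x(23)
e(4) → v(21)
e(4) → v(21)
o(14) → l(11)
j(9) → q(16)
d(3) → w(22)
f(5) → u(20)
h(7) → s(18)
r(17) → i(8)
j(9) → q(16)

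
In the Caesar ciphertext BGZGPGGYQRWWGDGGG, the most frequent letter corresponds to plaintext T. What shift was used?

The most frequent ciphertext letter is G (appears 8 times).
G is position 6; T is position 19.
Shift = -13≡13.

13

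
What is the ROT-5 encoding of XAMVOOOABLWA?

X(23): 23+5=28≡2 → C
A(0): 0+5=5 → F
M(12): 12+5=17 → R
V(21): 21+5=26≡0 → A
O(14): 14+5=19 → T
O(14): 14+5=19 → T
O(14): 14+5=19 → T
A(0): 0+5=5 → F
B(1): 1+5=6 → G
L(11): 11+5=16 → Q
W(22): 22+5=27≡1 → B
A(0): 0+5=5 → F

CFRATTTFGQBF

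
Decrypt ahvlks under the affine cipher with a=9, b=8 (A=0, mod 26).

cxnjge

The inverse of 9 mod 26 is 3, since 9·3=27≡1. Apply D(y)=3·(y−8) mod 26:
a(0): 3·(0−8)=-24≡2 → c
h(7): 3·(7−8)=-3≡23 → x
v(21): 3·(21−8)=39≡13 → n
l(11): 3·(11−8)=9 → j
k(10): 3·(10−8)=6 → g
s(18): 3·(18−8)=30≡4 → e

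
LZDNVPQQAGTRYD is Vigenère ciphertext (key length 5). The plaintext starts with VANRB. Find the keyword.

Subtract each crib letter from the matching ciphertext letter (mod 26):
L(11)−V(21)=-10≡16 → Q
Z(25)−A(0)=25 → Z
D(3)−N(13)=-10≡16 → Q
N(13)−R(17)=-4≡22 → W
V(21)−B(1)=20 → U

QZQWU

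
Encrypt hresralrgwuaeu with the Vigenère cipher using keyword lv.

Repeat the key across the message: lvlvlvlvlvlvlv
h(7)+l(11): 18 → s
r(17)+v(21): 38≡12 → m
e(4)+l(11): 15 → p
s(18)+v(21): 39≡13 → n
r(17)+l(11): 28≡2 → c
a(0)+v(21): 21 → v
l(11)+l(11): 22 → w
r(17)+v(21): 38≡12 → m
g(6)+l(11): 17 → r
w(22)+v(21): 43≡17 → r
u(20)+l(11): 31≡5 → f
a(0)+v(21): 21 → v
e(4)+l(11): 15 → p
u(20)+v(21): 41≡15 → p

smpncvwmrrfvpp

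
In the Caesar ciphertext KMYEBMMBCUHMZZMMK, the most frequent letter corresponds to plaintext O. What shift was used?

24

The most frequent ciphertext letter is M (appears 6 times).
M is position 12; O is position 14.
Shift = -2≡24.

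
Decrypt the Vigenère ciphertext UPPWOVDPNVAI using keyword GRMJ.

Repeat the key across the ciphertext: GRMJGRMJGRMJ
U(20)−G(6): 14 → O
P(15)−R(17): -2≡24 → Y
P(15)−M(12): 3 → D
W(22)−J(9): 13 → N
O(14)−G(6): 8 → I
V(21)−R(17): 4 → E
D(3)−M(12): -9≡17 → R
P(15)−J(9): 6 → G
N(13)−G(6): 7 → H
V(21)−R(17): 4 → E
A(0)−M(12): -12≡14 → O
I(8)−J(9): -1≡25 → Z

OYDNIERGHEOZ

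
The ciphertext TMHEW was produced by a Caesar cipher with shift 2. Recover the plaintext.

RKFCU

T(19): 19−2=17 → R
M(12): 12−2=10 → K
H(7): 7−2=5 → F
E(4): 4−2=2 → C
W(22): 22−2=20 → U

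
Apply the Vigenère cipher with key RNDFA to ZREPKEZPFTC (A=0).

Repeat the key across the message: RNDFARNDFAR
Z(25)+R(17): 42≡16 → Q
R(17)+N(13): 30≡4 → E
E(4)+D(3): 7 → H
P(15)+F(5): 20 → U
K(10)+A(0): 10 → K
E(4)+R(17): 21 → V
Z(25)+N(13): 38≡12 → M
P(15)+D(3): 18 → S
F(5)+F(5): 10 → K
T(19)+A(0): 19 → T
C(2)+R(17): 19 → T

QEHUKVMSKTT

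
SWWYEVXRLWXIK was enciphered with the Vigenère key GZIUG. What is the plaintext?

MXOEYPYJRQRJC

Repeat the key across the ciphertext: GZIUGGZIUGGZI
S(18)−G(6): 12 → M
W(22)−Z(25): -3≡23 → X
W(22)−I(8): 14 → O
Y(24)−U(20): 4 → E
E(4)−G(6): -2≡24 → Y
V(21)−G(6): 15 → P
X(23)−Z(25): -2≡24 → Y
R(17)−I(8): 9 → J
L(11)−U(20): -9≡17 → R
W(22)−G(6): 16 → Q
X(23)−G(6): 17 → R
I(8)−Z(25): -17≡9 → J
K(10)−I(8): 2 → C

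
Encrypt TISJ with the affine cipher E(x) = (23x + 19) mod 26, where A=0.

T(19): 23·19+19=456≡14 → O
I(8): 23·8+19=203≡21 → V
S(18): 23·18+19=433≡17 → R
J(9): 23·9+19=226≡18 → S

OVRS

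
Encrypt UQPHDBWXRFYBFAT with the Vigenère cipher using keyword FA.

ZQUHIBBXWFDBKAY

Repeat the key across the message: FAFAFAFAFAFAFAF
U(20)+F(5): 25 → Z
Q(16)+A(0): 16 → Q
P(15)+F(5): 20 → U
H(7)+A(0): 7 → H
D(3)+F(5): 8 → I
B(1)+A(0): 1 → B
W(22)+F(5): 27≡1 → B
X(23)+A(0): 23 → X
R(17)+F(5): 22 → W
F(5)+A(0): 5 → F
Y(24)+F(5): 29≡3 → D
B(1)+A(0): 1 → B
F(5)+F(5): 10 → K
A(0)+A(0): 0 → A
T(19)+F(5): 24 → Y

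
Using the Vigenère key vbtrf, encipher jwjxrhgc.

Repeat the key across the message: vbtrfvbt
j(9)+v(21): 30≡4 → e
w(22)+b(1): 23 → x
j(9)+t(19): 28≡2 → c
x(23)+r(17): 40≡14 → o
r(17)+f(5): 22 → w
h(7)+v(21): 28≡2 → c
g(6)+b(1): 7 → h
c(2)+t(19): 21 → v

excowchv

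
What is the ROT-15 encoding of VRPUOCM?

KGEJDRB

V(21): 21+15=36≡10 → K
R(17): 17+15=32≡6 → G
P(15): 15+15=30≡4 → E
U(20): 20+15=35≡9 → J
O(14): 14+15=29≡3 → D
C(2): 2+15=17 → R
M(12): 12+15=27≡1 → B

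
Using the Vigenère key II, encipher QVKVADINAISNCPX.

Repeat the key across the message: IIIIIIIIIIIIIII
Q(16)+I(8): 24 → Y
V(21)+I(8): 29≡3 → D
K(10)+I(8): 18 → S
V(21)+I(8): 29≡3 → D
A(0)+I(8): 8 → I
D(3)+I(8): 11 → L
I(8)+I(8): 16 → Q
N(13)+I(8): 21 → V
A(0)+I(8): 8 → I
I(8)+I(8): 16 → Q
S(18)+I(8): 26≡0 → A
N(13)+I(8): 21 → V
C(2)+I(8): 10 → K
P(15)+I(8): 23 → X
X(23)+I(8): 31≡5 → F

YDSDILQVIQAVKXF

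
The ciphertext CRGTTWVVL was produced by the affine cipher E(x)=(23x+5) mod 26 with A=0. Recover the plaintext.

BWREEDMMY

The inverse of 23 mod 26 is 17, since 23·17=391≡1. Apply D(y)=17·(y−5) mod 26:
C(2): 17·(2−5)=-51≡1 → B
R(17): 17·(17−5)=204≡22 → W
G(6): 17·(6−5)=17 → R
T(19): 17·(19−5)=238≡4 → E
T(19): 17·(19−5)=238≡4 → E
W(22): 17·(22−5)=289≡3 → D
V(21): 17·(21−5)=272≡12 → M
V(21): 17·(21−5)=272≡12 → M
L(11): 17·(11−5)=102≡24 → Y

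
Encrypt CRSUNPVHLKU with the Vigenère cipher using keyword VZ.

Repeat the key across the message: VZVZVZVZVZV
C(2)+V(21): 23 → X
R(17)+Z(25): 42≡16 → Q
S(18)+V(21): 39≡13 → N
U(20)+Z(25): 45≡19 → T
N(13)+V(21): 34≡8 → I
P(15)+Z(25): 40≡14 → O
V(21)+V(21): 42≡16 → Q
H(7)+Z(25): 32≡6 → G
L(11)+V(21): 32≡6 → G
K(10)+Z(25): 35≡9 → J
U(20)+V(21): 41≡15 → P

XQNTIOQGGJP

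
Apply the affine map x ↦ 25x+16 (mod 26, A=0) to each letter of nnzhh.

ddrjj

n(13): 25·13+16=341≡3 → d
n(13): 25·13+16=341≡3 → d
z(25): 25·25+16=641≡17 → r
h(7): 25·7+16=191≡9 → j
h(7): 25·7+16=191≡9 → j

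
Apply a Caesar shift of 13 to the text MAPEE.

ZNCRR

M(12): 12+13=25 → Z
A(0): 0+13=13 → N
P(15): 15+13=28≡2 → C
E(4): 4+13=17 → R
E(4): 4+13=17 → R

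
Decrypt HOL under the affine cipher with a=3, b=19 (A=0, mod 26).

The inverse of 3 mod 26 is 9, since 3·9=27≡1. Apply D(y)=9·(y−19) mod 26:
H(7): 9·(7−19)=-108≡22 → W
O(14): 9·(14−19)=-45≡7 → H
L(11): 9·(11−19)=-72≡6 → G

WHG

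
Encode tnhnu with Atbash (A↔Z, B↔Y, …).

t(19) → g(6)
n(13) → m(12)
h(7) → s(18)
n(13) → m(12)
u(20) → f(5)

gmsmf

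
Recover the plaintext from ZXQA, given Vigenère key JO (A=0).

QJHM

Repeat the key across the ciphertext: JOJO
Z(25)−J(9): 16 → Q
X(23)−O(14): 9 → J
Q(16)−J(9): 7 → H
A(0)−O(14): -14≡12 → M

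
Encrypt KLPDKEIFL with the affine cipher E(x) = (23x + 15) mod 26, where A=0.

K(10): 23·10+15=245≡11 → L
L(11): 23·11+15=268≡8 → I
P(15): 23·15+15=360≡22 → W
D(3): 23·3+15=84≡6 → G
K(10): 23·10+15=245≡11 → L
E(4): 23·4+15=107≡3 → D
I(8): 23·8+15=199≡17 → R
F(5): 23·5+15=130≡0 → A
L(11): 23·11+15=268≡8 → I

LIWGLDRAI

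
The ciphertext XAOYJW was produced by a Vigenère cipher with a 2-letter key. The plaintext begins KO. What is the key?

Subtract each crib letter from the matching ciphertext letter (mod 26):
X(23)−K(10)=13 → N
A(0)−O(14)=-14≡12 → M

NM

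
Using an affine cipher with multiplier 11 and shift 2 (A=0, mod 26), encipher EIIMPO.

E(4): 11·4+2=46≡20 → U
I(8): 11·8+2=90≡12 → M
I(8): 11·8+2=90≡12 → M
M(12): 11·12+2=134≡4 → E
P(15): 11·15+2=167≡11 → L
O(14): 11·14+2=156≡0 → A

UMMELA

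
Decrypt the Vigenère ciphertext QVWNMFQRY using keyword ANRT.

Repeat the key across the ciphertext: ANRTANRTA
Q(16)−A(0): 16 → Q
V(21)−N(13): 8 → I
W(22)−R(17): 5 → F
N(13)−T(19): -6≡20 → U
M(12)−A(0): 12 → M
F(5)−N(13): -8≡18 → S
Q(16)−R(17): -1≡25 → Z
R(17)−T(19): -2≡24 → Y
Y(24)−A(0): 24 → Y

QIFUMSZYY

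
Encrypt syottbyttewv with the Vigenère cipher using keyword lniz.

dlwseogsereu

Repeat the key across the message: lnizlnizlniz
s(18)+l(11): 29≡3 → d
y(24)+n(13): 37≡11 → l
o(14)+i(8): 22 → w
t(19)+z(25): 44≡18 → s
t(19)+l(11): 30≡4 → e
b(1)+n(13): 14 → o
y(24)+i(8): 32≡6 → g
t(19)+z(25): 44≡18 → s
t(19)+l(11): 30≡4 → e
e(4)+n(13): 17 → r
w(22)+i(8): 30≡4 → e
v(21)+z(25): 46≡20 → u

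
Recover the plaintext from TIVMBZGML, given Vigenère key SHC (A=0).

Repeat the key across the ciphertext: SHCSHCSHC
T(19)−S(18): 1 → B
I(8)−H(7): 1 → B
V(21)−C(2): 19 → T
M(12)−S(18): -6≡20 → U
B(1)−H(7): -6≡20 → U
Z(25)−C(2): 23 → X
G(6)−S(18): -12≡14 → O
M(12)−H(7): 5 → F
L(11)−C(2): 9 → J

BBTUUXOFJ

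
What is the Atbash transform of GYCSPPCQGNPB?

TBXHKKXJTMKY

G(6) → T(19)
Y(24) → B(1)
C(2) → X(23)
S(18) → H(7)
P(15) → K(10)
P(15) → K(10)
C(2) → X(23)
Q(16) → J(9)
G(6) → T(19)
N(13) → M(12)
P(15) → K(10)
B(1) → Y(24)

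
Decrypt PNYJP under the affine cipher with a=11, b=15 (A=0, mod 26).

AOPQA

The inverse of 11 mod 26 is 19, since 11·19=209≡1. Apply D(y)=19·(y−15) mod 26:
P(15): 19·(15−15)=0 → A
N(13): 19·(13−15)=-38≡14 → O
Y(24): 19·(24−15)=171≡15 → P
J(9): 19·(9−15)=-114≡16 → Q
P(15): 19·(15−15)=0 → A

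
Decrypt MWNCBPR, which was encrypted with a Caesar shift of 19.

TDUJIWY

M(12): 12−19=-7≡19 → T
W(22): 22−19=3 → D
N(13): 13−19=-6≡20 → U
C(2): 2−19=-17≡9 → J
B(1): 1−19=-18≡8 → I
P(15): 15−19=-4≡22 → W
R(17): 17−19=-2≡24 → Y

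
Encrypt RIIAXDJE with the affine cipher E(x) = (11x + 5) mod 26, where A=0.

R(17): 11·17+5=192≡10 → K
I(8): 11·8+5=93≡15 → P
I(8): 11·8+5=93≡15 → P
A(0): 11·0+5=5 → F
X(23): 11·23+5=258≡24 → Y
D(3): 11·3+5=38≡12 → M
J(9): 11·9+5=104≡0 → A
E(4): 11·4+5=49≡23 → X

KPPFYMAX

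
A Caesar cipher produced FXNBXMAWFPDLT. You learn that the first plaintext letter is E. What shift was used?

From the crib: F(5)−E(4)=1, so the shift is 1.

1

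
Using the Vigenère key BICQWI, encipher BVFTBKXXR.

Repeat the key across the message: BICQWIBIC
B(1)+B(1): 2 → C
V(21)+I(8): 29≡3 → D
F(5)+C(2): 7 → H
T(19)+Q(16): 35≡9 → J
B(1)+W(22): 23 → X
K(10)+I(8): 18 → S
X(23)+B(1): 24 → Y
X(23)+I(8): 31≡5 → F
R(17)+C(2): 19 → T

CDHJXSYFT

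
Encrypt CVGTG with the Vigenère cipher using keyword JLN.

Repeat the key across the message: JLNJL
C(2)+J(9): 11 → L
V(21)+L(11): 32≡6 → G
G(6)+N(13): 19 → T
T(19)+J(9): 28≡2 → C
G(6)+L(11): 17 → R

LGTCR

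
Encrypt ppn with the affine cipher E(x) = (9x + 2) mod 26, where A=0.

hhp

p(15): 9·15+2=137≡7 → h
p(15): 9·15+2=137≡7 → h
n(13): 9·13+2=119≡15 → p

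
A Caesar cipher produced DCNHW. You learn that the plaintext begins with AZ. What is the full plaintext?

From the crib: D(3)−A(0)=3, so the shift is 3.
Subtract 3 from each ciphertext letter:
D(3): 3−3=0 → A
C(2): 2−3=-1≡25 → Z
N(13): 13−3=10 → K
H(7): 7−3=4 → E
W(22): 22−3=19 → T

AZKET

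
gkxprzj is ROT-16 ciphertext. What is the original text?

quhzbjt

g(6): 6−16=-10≡16 → q
k(10): 10−16=-6≡20 → u
x(23): 23−16=7 → h
p(15): 15−16=-1≡25 → z
r(17): 17−16=1 → b
z(25): 25−16=9 → j
j(9): 9−16=-7≡19 → t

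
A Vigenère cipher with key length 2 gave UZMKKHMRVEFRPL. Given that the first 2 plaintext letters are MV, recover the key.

IE

Subtract each crib letter from the matching ciphertext letter (mod 26):
U(20)−M(12)=8 → I
Z(25)−V(21)=4 → E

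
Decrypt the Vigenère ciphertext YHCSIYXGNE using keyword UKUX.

Repeat the key across the ciphertext: UKUXUKUXUK
Y(24)−U(20): 4 → E
H(7)−K(10): -3≡23 → X
C(2)−U(20): -18≡8 → I
S(18)−X(23): -5≡21 → V
I(8)−U(20): -12≡14 → O
Y(24)−K(10): 14 → O
X(23)−U(20): 3 → D
G(6)−X(23): -17≡9 → J
N(13)−U(20): -7≡19 → T
E(4)−K(10): -6≡20 → U

EXIVOODJTU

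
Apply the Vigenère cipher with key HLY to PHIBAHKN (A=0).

Repeat the key across the message: HLYHLYHL
P(15)+H(7): 22 → W
H(7)+L(11): 18 → S
I(8)+Y(24): 32≡6 → G
B(1)+H(7): 8 → I
A(0)+L(11): 11 → L
H(7)+Y(24): 31≡5 → F
K(10)+H(7): 17 → R
N(13)+L(11): 24 → Y

WSGILFRY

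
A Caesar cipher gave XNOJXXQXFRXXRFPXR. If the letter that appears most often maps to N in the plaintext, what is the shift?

10

The most frequent ciphertext letter is X (appears 7 times).
X is position 23; N is position 13.
Shift = 10.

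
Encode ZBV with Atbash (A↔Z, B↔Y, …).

Z(25) → A(0)
B(1) → Y(24)
V(21) → E(4)

AYE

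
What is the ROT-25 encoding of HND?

GMC

H(7): 7+25=32≡6 → G
N(13): 13+25=38≡12 → M
D(3): 3+25=28≡2 → C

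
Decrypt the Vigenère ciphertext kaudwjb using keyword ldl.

zxjstyq

Repeat the key across the ciphertext: ldlldll
k(10)−l(11): -1≡25 → z
a(0)−d(3): -3≡23 → x
u(20)−l(11): 9 → j
d(3)−l(11): -8≡18 → s
w(22)−d(3): 19 → t
j(9)−l(11): -2≡24 → y
b(1)−l(11): -10≡16 → q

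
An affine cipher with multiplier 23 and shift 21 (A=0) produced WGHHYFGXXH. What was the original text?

RFWWZOFIIW

The inverse of 23 mod 26 is 17, since 23·17=391≡1. Apply D(y)=17·(y−21) mod 26:
W(22): 17·(22−21)=17 → R
G(6): 17·(6−21)=-255≡5 → F
H(7): 17·(7−21)=-238≡22 → W
H(7): 17·(7−21)=-238≡22 → W
Y(24): 17·(24−21)=51≡25 → Z
F(5): 17·(5−21)=-272≡14 → O
G(6): 17·(6−21)=-255≡5 → F
X(23): 17·(23−21)=34≡8 → I
X(23): 17·(23−21)=34≡8 → I
H(7): 17·(7−21)=-238≡22 → W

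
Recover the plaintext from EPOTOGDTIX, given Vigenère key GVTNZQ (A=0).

Repeat the key across the ciphertext: GVTNZQGVTN
E(4)−G(6): -2≡24 → Y
P(15)−V(21): -6≡20 → U
O(14)−T(19): -5≡21 → V
T(19)−N(13): 6 → G
O(14)−Z(25): -11≡15 → P
G(6)−Q(16): -10≡16 → Q
D(3)−G(6): -3≡23 → X
T(19)−V(21): -2≡24 → Y
I(8)−T(19): -11≡15 → P
X(23)−N(13): 10 → K

YUVGPQXYPK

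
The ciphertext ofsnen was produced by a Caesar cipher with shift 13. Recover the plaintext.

bsfara

o(14): 14−13=1 → b
f(5): 5−13=-8≡18 → s
s(18): 18−13=5 → f
n(13): 13−13=0 → a
e(4): 4−13=-9≡17 → r
n(13): 13−13=0 → a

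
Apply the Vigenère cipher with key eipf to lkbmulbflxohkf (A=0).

psqrytqkpfdmon

Repeat the key across the message: eipfeipfeipfei
l(11)+e(4): 15 → p
k(10)+i(8): 18 → s
b(1)+p(15): 16 → q
m(12)+f(5): 17 → r
u(20)+e(4): 24 → y
l(11)+i(8): 19 → t
b(1)+p(15): 16 → q
f(5)+f(5): 10 → k
l(11)+e(4): 15 → p
x(23)+i(8): 31≡5 → f
o(14)+p(15): 29≡3 → d
h(7)+f(5): 12 → m
k(10)+e(4): 14 → o
f(5)+i(8): 13 → n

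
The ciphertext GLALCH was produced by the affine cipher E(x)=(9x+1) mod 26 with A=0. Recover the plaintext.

PEXEDS

The inverse of 9 mod 26 is 3, since 9·3=27≡1. Apply D(y)=3·(y−1) mod 26:
G(6): 3·(6−1)=15 → P
L(11): 3·(11−1)=30≡4 → E
A(0): 3·(0−1)=-3≡23 → X
L(11): 3·(11−1)=30≡4 → E
C(2): 3·(2−1)=3 → D
H(7): 3·(7−1)=18 → S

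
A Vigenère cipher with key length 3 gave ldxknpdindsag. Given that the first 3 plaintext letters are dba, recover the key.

icx

Subtract each crib letter from the matching ciphertext letter (mod 26):
l(11)−d(3)=8 → i
d(3)−b(1)=2 → c
x(23)−a(0)=23 → x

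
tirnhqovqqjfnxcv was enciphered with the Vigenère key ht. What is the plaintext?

Repeat the key across the ciphertext: hthththththththt
t(19)−h(7): 12 → m
i(8)−t(19): -11≡15 → p
r(17)−h(7): 10 → k
n(13)−t(19): -6≡20 → u
h(7)−h(7): 0 → a
q(16)−t(19): -3≡23 → x
o(14)−h(7): 7 → h
v(21)−t(19): 2 → c
q(16)−h(7): 9 → j
q(16)−t(19): -3≡23 → x
j(9)−h(7): 2 → c
f(5)−t(19): -14≡12 → m
n(13)−h(7): 6 → g
x(23)−t(19): 4 → e
c(2)−h(7): -5≡21 → v
v(21)−t(19): 2 → c

mpkuaxhcjxcmgevc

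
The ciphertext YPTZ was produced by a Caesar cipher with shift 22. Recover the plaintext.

Y(24): 24−22=2 → C
P(15): 15−22=-7≡19 → T
T(19): 19−22=-3≡23 → X
Z(25): 25−22=3 → D

CTXD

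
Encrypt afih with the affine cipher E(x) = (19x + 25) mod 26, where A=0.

zqvc

a(0): 19·0+25=25 → z
f(5): 19·5+25=120≡16 → q
i(8): 19·8+25=177≡21 → v
h(7): 19·7+25=158≡2 → c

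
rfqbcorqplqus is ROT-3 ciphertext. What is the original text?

r(17): 17−3=14 → o
f(5): 5−3=2 → c
q(16): 16−3=13 → n
b(1): 1−3=-2≡24 → y
c(2): 2−3=-1≡25 → z
o(14): 14−3=11 → l
r(17): 17−3=14 → o
q(16): 16−3=13 → n
p(15): 15−3=12 → m
l(11): 11−3=8 → i
q(16): 16−3=13 → n
u(20): 20−3=17 → r
s(18): 18−3=15 → p

ocnyzlonminrp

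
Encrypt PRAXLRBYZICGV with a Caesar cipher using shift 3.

P(15): 15+3=18 → S
R(17): 17+3=20 → U
A(0): 0+3=3 → D
X(23): 23+3=26≡0 → A
L(11): 11+3=14 → O
R(17): 17+3=20 → U
B(1): 1+3=4 → E
Y(24): 24+3=27≡1 → B
Z(25): 25+3=28≡2 → C
I(8): 8+3=11 → L
C(2): 2+3=5 → F
G(6): 6+3=9 → J
V(21): 21+3=24 → Y

SUDAOUEBCLFJY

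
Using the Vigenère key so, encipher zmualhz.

ramodvr

Repeat the key across the message: sososos
z(25)+s(18): 43≡17 → r
m(12)+o(14): 26≡0 → a
u(20)+s(18): 38≡12 → m
a(0)+o(14): 14 → o
l(11)+s(18): 29≡3 → d
h(7)+o(14): 21 → v
z(25)+s(18): 43≡17 → r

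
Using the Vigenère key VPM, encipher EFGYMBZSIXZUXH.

Repeat the key across the message: VPMVPMVPMVPMVP
E(4)+V(21): 25 → Z
F(5)+P(15): 20 → U
G(6)+M(12): 18 → S
Y(24)+V(21): 45≡19 → T
M(12)+P(15): 27≡1 → B
B(1)+M(12): 13 → N
Z(25)+V(21): 46≡20 → U
S(18)+P(15): 33≡7 → H
I(8)+M(12): 20 → U
X(23)+V(21): 44≡18 → S
Z(25)+P(15): 40≡14 → O
U(20)+M(12): 32≡6 → G
X(23)+V(21): 44≡18 → S
H(7)+P(15): 22 → W

ZUSTBNUHUSOGSW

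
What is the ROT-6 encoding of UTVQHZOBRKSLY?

U(20): 20+6=26≡0 → A
T(19): 19+6=25 → Z
V(21): 21+6=27≡1 → B
Q(16): 16+6=22 → W
H(7): 7+6=13 → N
Z(25): 25+6=31≡5 → F
O(14): 14+6=20 → U
B(1): 1+6=7 → H
R(17): 17+6=23 → X
K(10): 10+6=16 → Q
S(18): 18+6=24 → Y
L(11): 11+6=17 → R
Y(24): 24+6=30≡4 → E

AZBWNFUHXQYRE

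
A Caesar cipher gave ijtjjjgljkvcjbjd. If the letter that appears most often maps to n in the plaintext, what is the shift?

22

The most frequent ciphertext letter is j (appears 7 times).
j is position 9; n is position 13.
Shift = -4≡22.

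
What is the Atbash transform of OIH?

O(14) → L(11)
I(8) → R(17)
H(7) → S(18)

LRS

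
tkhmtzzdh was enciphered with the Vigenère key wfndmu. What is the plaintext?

Repeat the key across the ciphertext: wfndmuwfn
t(19)−w(22): -3≡23 → x
k(10)−f(5): 5 → f
h(7)−n(13): -6≡20 → u
m(12)−d(3): 9 → j
t(19)−m(12): 7 → h
z(25)−u(20): 5 → f
z(25)−w(22): 3 → d
d(3)−f(5): -2≡24 → y
h(7)−n(13): -6≡20 → u

xfujhfdyu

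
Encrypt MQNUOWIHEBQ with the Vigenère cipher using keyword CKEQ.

Repeat the key across the message: CKEQCKEQCKE
M(12)+C(2): 14 → O
Q(16)+K(10): 26≡0 → A
N(13)+E(4): 17 → R
U(20)+Q(16): 36≡10 → K
O(14)+C(2): 16 → Q
W(22)+K(10): 32≡6 → G
I(8)+E(4): 12 → M
H(7)+Q(16): 23 → X
E(4)+C(2): 6 → G
B(1)+K(10): 11 → L
Q(16)+E(4): 20 → U

OARKQGMXGLU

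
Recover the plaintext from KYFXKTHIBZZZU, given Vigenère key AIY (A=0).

Repeat the key across the ciphertext: AIYAIYAIYAIYA
K(10)−A(0): 10 → K
Y(24)−I(8): 16 → Q
F(5)−Y(24): -19≡7 → H
X(23)−A(0): 23 → X
K(10)−I(8): 2 → C
T(19)−Y(24): -5≡21 → V
H(7)−A(0): 7 → H
I(8)−I(8): 0 → A
B(1)−Y(24): -23≡3 → D
Z(25)−A(0): 25 → Z
Z(25)−I(8): 17 → R
Z(25)−Y(24): 1 → B
U(20)−A(0): 20 → U

KQHXCVHADZRBU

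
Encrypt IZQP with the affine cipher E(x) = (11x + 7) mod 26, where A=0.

I(8): 11·8+7=95≡17 → R
Z(25): 11·25+7=282≡22 → W
Q(16): 11·16+7=183≡1 → B
P(15): 11·15+7=172≡16 → Q

RWBQ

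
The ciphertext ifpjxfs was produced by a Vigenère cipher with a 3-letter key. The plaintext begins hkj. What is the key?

Subtract each crib letter from the matching ciphertext letter (mod 26):
i(8)−h(7)=1 → b
f(5)−k(10)=-5≡21 → v
p(15)−j(9)=6 → g

bvg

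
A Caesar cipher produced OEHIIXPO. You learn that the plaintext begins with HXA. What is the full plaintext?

HXABBQIH

From the crib: O(14)−H(7)=7, so the shift is 7.
Subtract 7 from each ciphertext letter:
O(14): 14−7=7 → H
E(4): 4−7=-3≡23 → X
H(7): 7−7=0 → A
I(8): 8−7=1 → B
I(8): 8−7=1 → B
X(23): 23−7=16 → Q
P(15): 15−7=8 → I
O(14): 14−7=7 → H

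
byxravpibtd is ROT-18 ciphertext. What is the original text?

jgfzidxqjbl

b(1): 1−18=-17≡9 → j
y(24): 24−18=6 → g
x(23): 23−18=5 → f
r(17): 17−18=-1≡25 → z
a(0): 0−18=-18≡8 → i
v(21): 21−18=3 → d
p(15): 15−18=-3≡23 → x
i(8): 8−18=-10≡16 → q
b(1): 1−18=-17≡9 → j
t(19): 19−18=1 → b
d(3): 3−18=-15≡11 → l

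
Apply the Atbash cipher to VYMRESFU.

V(21) → E(4)
Y(24) → B(1)
M(12) → N(13)
R(17) → I(8)
E(4) → V(21)
S(18) → H(7)
F(5) → U(20)
U(20) → F(5)

EBNIVHUF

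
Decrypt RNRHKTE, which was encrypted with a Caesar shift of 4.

NJNDGPA

R(17): 17−4=13 → N
N(13): 13−4=9 → J
R(17): 17−4=13 → N
H(7): 7−4=3 → D
K(10): 10−4=6 → G
T(19): 19−4=15 → P
E(4): 4−4=0 → A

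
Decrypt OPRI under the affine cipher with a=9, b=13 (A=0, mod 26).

The inverse of 9 mod 26 is 3, since 9·3=27≡1. Apply D(y)=3·(y−13) mod 26:
O(14): 3·(14−13)=3 → D
P(15): 3·(15−13)=6 → G
R(17): 3·(17−13)=12 → M
I(8): 3·(8−13)=-15≡11 → L

DGML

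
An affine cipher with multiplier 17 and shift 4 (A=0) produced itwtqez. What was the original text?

ohyhqap

The inverse of 17 mod 26 is 23, since 17·23=391≡1. Apply D(y)=23·(y−4) mod 26:
i(8): 23·(8−4)=92≡14 → o
t(19): 23·(19−4)=345≡7 → h
w(22): 23·(22−4)=414≡24 → y
t(19): 23·(19−4)=345≡7 → h
q(16): 23·(16−4)=276≡16 → q
e(4): 23·(4−4)=0 → a
z(25): 23·(25−4)=483≡15 → p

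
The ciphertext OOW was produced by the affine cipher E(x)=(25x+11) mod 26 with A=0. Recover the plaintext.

The inverse of 25 mod 26 is 25, since 25·25=625≡1. Apply D(y)=25·(y−11) mod 26:
O(14): 25·(14−11)=75≡23 → X
O(14): 25·(14−11)=75≡23 → X
W(22): 25·(22−11)=275≡15 → P

XXP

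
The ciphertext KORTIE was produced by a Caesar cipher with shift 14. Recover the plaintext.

WADFUQ

K(10): 10−14=-4≡22 → W
O(14): 14−14=0 → A
R(17): 17−14=3 → D
T(19): 19−14=5 → F
I(8): 8−14=-6≡20 → U
E(4): 4−14=-10≡16 → Q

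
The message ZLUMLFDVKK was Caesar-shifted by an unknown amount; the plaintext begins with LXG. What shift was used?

From the crib: Z(25)−L(11)=14, so the shift is 14.

14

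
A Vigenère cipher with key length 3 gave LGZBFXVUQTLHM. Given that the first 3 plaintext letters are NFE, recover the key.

YBV

Subtract each crib letter from the matching ciphertext letter (mod 26):
L(11)−N(13)=-2≡24 → Y
G(6)−F(5)=1 → B
Z(25)−E(4)=21 → V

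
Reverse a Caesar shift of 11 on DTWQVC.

SILFKR

D(3): 3−11=-8≡18 → S
T(19): 19−11=8 → I
W(22): 22−11=11 → L
Q(16): 16−11=5 → F
V(21): 21−11=10 → K
C(2): 2−11=-9≡17 → R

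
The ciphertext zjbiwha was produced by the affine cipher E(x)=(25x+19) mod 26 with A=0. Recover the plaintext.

ukslxmt

The inverse of 25 mod 26 is 25, since 25·25=625≡1. Apply D(y)=25·(y−19) mod 26:
z(25): 25·(25−19)=150≡20 → u
j(9): 25·(9−19)=-250≡10 → k
b(1): 25·(1−19)=-450≡18 → s
i(8): 25·(8−19)=-275≡11 → l
w(22): 25·(22−19)=75≡23 → x
h(7): 25·(7−19)=-300≡12 → m
a(0): 25·(0−19)=-475≡19 → t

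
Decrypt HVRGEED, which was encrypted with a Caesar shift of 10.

H(7): 7−10=-3≡23 → X
V(21): 21−10=11 → L
R(17): 17−10=7 → H
G(6): 6−10=-4≡22 → W
E(4): 4−10=-6≡20 → U
E(4): 4−10=-6≡20 → U
D(3): 3−10=-7≡19 → T

XLHWUUT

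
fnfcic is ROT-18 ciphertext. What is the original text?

nvnkqk

f(5): 5−18=-13≡13 → n
n(13): 13−18=-5≡21 → v
f(5): 5−18=-13≡13 → n
c(2): 2−18=-16≡10 → k
i(8): 8−18=-10≡16 → q
c(2): 2−18=-16≡10 → k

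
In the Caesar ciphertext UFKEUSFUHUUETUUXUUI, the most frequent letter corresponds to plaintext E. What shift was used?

The most frequent ciphertext letter is U (appears 9 times).
U is position 20; E is position 4.
Shift = 16.

16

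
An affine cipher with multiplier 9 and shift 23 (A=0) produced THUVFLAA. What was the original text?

The inverse of 9 mod 26 is 3, since 9·3=27≡1. Apply D(y)=3·(y−23) mod 26:
T(19): 3·(19−23)=-12≡14 → O
H(7): 3·(7−23)=-48≡4 → E
U(20): 3·(20−23)=-9≡17 → R
V(21): 3·(21−23)=-6≡20 → U
F(5): 3·(5−23)=-54≡24 → Y
L(11): 3·(11−23)=-36≡16 → Q
A(0): 3·(0−23)=-69≡9 → J
A(0): 3·(0−23)=-69≡9 → J

OERUYQJJ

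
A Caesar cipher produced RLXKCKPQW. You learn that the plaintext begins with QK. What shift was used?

From the crib: R(17)−Q(16)=1, so the shift is 1.

1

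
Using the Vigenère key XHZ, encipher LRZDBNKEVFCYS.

IYYAIMHLUCJXP

Repeat the key across the message: XHZXHZXHZXHZX
L(11)+X(23): 34≡8 → I
R(17)+H(7): 24 → Y
Z(25)+Z(25): 50≡24 → Y
D(3)+X(23): 26≡0 → A
B(1)+H(7): 8 → I
N(13)+Z(25): 38≡12 → M
K(10)+X(23): 33≡7 → H
E(4)+H(7): 11 → L
V(21)+Z(25): 46≡20 → U
F(5)+X(23): 28≡2 → C
C(2)+H(7): 9 → J
Y(24)+Z(25): 49≡23 → X
S(18)+X(23): 41≡15 → P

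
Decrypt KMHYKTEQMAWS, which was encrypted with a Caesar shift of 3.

HJEVHQBNJXTP

K(10): 10−3=7 → H
M(12): 12−3=9 → J
H(7): 7−3=4 → E
Y(24): 24−3=21 → V
K(10): 10−3=7 → H
T(19): 19−3=16 → Q
E(4): 4−3=1 → B
Q(16): 16−3=13 → N
M(12): 12−3=9 → J
A(0): 0−3=-3≡23 → X
W(22): 22−3=19 → T
S(18): 18−3=15 → P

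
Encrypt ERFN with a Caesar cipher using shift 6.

KXLT

E(4): 4+6=10 → K
R(17): 17+6=23 → X
F(5): 5+6=11 → L
N(13): 13+6=19 → T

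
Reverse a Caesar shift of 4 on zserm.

z(25): 25−4=21 → v
s(18): 18−4=14 → o
e(4): 4−4=0 → a
r(17): 17−4=13 → n
m(12): 12−4=8 → i

voani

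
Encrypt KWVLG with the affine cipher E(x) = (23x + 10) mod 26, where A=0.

GWZDS

K(10): 23·10+10=240≡6 → G
W(22): 23·22+10=516≡22 → W
V(21): 23·21+10=493≡25 → Z
L(11): 23·11+10=263≡3 → D
G(6): 23·6+10=148≡18 → S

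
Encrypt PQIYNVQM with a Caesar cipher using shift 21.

KLDTIQLH

P(15): 15+21=36≡10 → K
Q(16): 16+21=37≡11 → L
I(8): 8+21=29≡3 → D
Y(24): 24+21=45≡19 → T
N(13): 13+21=34≡8 → I
V(21): 21+21=42≡16 → Q
Q(16): 16+21=37≡11 → L
M(12): 12+21=33≡7 → H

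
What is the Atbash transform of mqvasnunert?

njezhmfmvig

m(12) → n(13)
q(16) → j(9)
v(21) → e(4)
a(0) → z(25)
s(18) → h(7)
n(13) → m(12)
u(20) → f(5)
n(13) → m(12)
e(4) → v(21)
r(17) → i(8)
t(19) → g(6)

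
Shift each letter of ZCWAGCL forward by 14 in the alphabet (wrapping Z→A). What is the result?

Z(25): 25+14=39≡13 → N
C(2): 2+14=16 → Q
W(22): 22+14=36≡10 → K
A(0): 0+14=14 → O
G(6): 6+14=20 → U
C(2): 2+14=16 → Q
L(11): 11+14=25 → Z

NQKOUQZ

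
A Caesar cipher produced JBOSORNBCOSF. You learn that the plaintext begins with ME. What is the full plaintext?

From the crib: J(9)−M(12)=-3≡23, so the shift is 23.
Subtract 23 from each ciphertext letter:
J(9): 9−23=-14≡12 → M
B(1): 1−23=-22≡4 → E
O(14): 14−23=-9≡17 → R
S(18): 18−23=-5≡21 → V
O(14): 14−23=-9≡17 → R
R(17): 17−23=-6≡20 → U
N(13): 13−23=-10≡16 → Q
B(1): 1−23=-22≡4 → E
C(2): 2−23=-21≡5 → F
O(14): 14−23=-9≡17 → R
S(18): 18−23=-5≡21 → V
F(5): 5−23=-18≡8 → I

MERVRUQEFRVI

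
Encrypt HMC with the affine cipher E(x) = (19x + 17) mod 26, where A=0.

H(7): 19·7+17=150≡20 → U
M(12): 19·12+17=245≡11 → L
C(2): 19·2+17=55≡3 → D

ULD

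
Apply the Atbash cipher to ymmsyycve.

bnnhbbxev

y(24) → b(1)
m(12) → n(13)
m(12) → n(13)
s(18) → h(7)
y(24) → b(1)
y(24) → b(1)
c(2) → x(23)
v(21) → e(4)
e(4) → v(21)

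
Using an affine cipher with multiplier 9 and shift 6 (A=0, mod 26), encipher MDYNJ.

KHOTJ

M(12): 9·12+6=114≡10 → K
D(3): 9·3+6=33≡7 → H
Y(24): 9·24+6=222≡14 → O
N(13): 9·13+6=123≡19 → T
J(9): 9·9+6=87≡9 → J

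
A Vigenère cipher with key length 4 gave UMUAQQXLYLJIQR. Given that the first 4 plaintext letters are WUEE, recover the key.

Subtract each crib letter from the matching ciphertext letter (mod 26):
U(20)−W(22)=-2≡24 → Y
M(12)−U(20)=-8≡18 → S
U(20)−E(4)=16 → Q
A(0)−E(4)=-4≡22 → W

YSQW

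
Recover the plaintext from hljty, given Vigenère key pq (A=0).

svudj

Repeat the key across the ciphertext: pqpqp
h(7)−p(15): -8≡18 → s
l(11)−q(16): -5≡21 → v
j(9)−p(15): -6≡20 → u
t(19)−q(16): 3 → d
y(24)−p(15): 9 → j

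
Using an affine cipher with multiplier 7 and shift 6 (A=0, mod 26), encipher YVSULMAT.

SXCQFMGJ

Y(24): 7·24+6=174≡18 → S
V(21): 7·21+6=153≡23 → X
S(18): 7·18+6=132≡2 → C
U(20): 7·20+6=146≡16 → Q
L(11): 7·11+6=83≡5 → F
M(12): 7·12+6=90≡12 → M
A(0): 7·0+6=6 → G
T(19): 7·19+6=139≡9 → J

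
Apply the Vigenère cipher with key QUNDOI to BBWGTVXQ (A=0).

RVJJHDNK

Repeat the key across the message: QUNDOIQU
B(1)+Q(16): 17 → R
B(1)+U(20): 21 → V
W(22)+N(13): 35≡9 → J
G(6)+D(3): 9 → J
T(19)+O(14): 33≡7 → H
V(21)+I(8): 29≡3 → D
X(23)+Q(16): 39≡13 → N
Q(16)+U(20): 36≡10 → K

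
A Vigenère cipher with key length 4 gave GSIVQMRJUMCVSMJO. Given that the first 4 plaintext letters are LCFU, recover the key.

VQDB

Subtract each crib letter from the matching ciphertext letter (mod 26):
G(6)−L(11)=-5≡21 → V
S(18)−C(2)=16 → Q
I(8)−F(5)=3 → D
V(21)−U(20)=1 → B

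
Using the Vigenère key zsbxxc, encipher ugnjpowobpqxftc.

tyogmqvgcmnzeld

Repeat the key across the message: zsbxxczsbxxczsb
u(20)+z(25): 45≡19 → t
g(6)+s(18): 24 → y
n(13)+b(1): 14 → o
j(9)+x(23): 32≡6 → g
p(15)+x(23): 38≡12 → m
o(14)+c(2): 16 → q
w(22)+z(25): 47≡21 → v
o(14)+s(18): 32≡6 → g
b(1)+b(1): 2 → c
p(15)+x(23): 38≡12 → m
q(16)+x(23): 39≡13 → n
x(23)+c(2): 25 → z
f(5)+z(25): 30≡4 → e
t(19)+s(18): 37≡11 → l
c(2)+b(1): 3 → d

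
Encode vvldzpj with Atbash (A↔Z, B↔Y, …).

eeowakq

v(21) → e(4)
v(21) → e(4)
l(11) → o(14)
d(3) → w(22)
z(25) → a(0)
p(15) → k(10)
j(9) → q(16)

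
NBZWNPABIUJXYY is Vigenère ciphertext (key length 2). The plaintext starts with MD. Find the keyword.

Subtract each crib letter from the matching ciphertext letter (mod 26):
N(13)−M(12)=1 → B
B(1)−D(3)=-2≡24 → Y

BY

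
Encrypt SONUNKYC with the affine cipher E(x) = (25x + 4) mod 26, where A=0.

S(18): 25·18+4=454≡12 → M
O(14): 25·14+4=354≡16 → Q
N(13): 25·13+4=329≡17 → R
U(20): 25·20+4=504≡10 → K
N(13): 25·13+4=329≡17 → R
K(10): 25·10+4=254≡20 → U
Y(24): 25·24+4=604≡6 → G
C(2): 25·2+4=54≡2 → C

MQRKRUGC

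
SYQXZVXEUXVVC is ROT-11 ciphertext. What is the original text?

HNFMOKMTJMKKR

S(18): 18−11=7 → H
Y(24): 24−11=13 → N
Q(16): 16−11=5 → F
X(23): 23−11=12 → M
Z(25): 25−11=14 → O
V(21): 21−11=10 → K
X(23): 23−11=12 → M
E(4): 4−11=-7≡19 → T
U(20): 20−11=9 → J
X(23): 23−11=12 → M
V(21): 21−11=10 → K
V(21): 21−11=10 → K
C(2): 2−11=-9≡17 → R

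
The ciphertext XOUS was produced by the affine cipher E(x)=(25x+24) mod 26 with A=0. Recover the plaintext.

BKEG

The inverse of 25 mod 26 is 25, since 25·25=625≡1. Apply D(y)=25·(y−24) mod 26:
X(23): 25·(23−24)=-25≡1 → B
O(14): 25·(14−24)=-250≡10 → K
U(20): 25·(20−24)=-100≡4 → E
S(18): 25·(18−24)=-150≡6 → G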